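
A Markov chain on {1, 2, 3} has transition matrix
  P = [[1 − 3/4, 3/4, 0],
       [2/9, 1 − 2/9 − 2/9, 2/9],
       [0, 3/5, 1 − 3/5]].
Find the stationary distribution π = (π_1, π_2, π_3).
π = (8/45, 3/5, 2/9)

This is a birth-death chain on three states, which satisfies detailed balance: π_1 · P_{12} = π_2 · P_{21} and π_2 · P_{23} = π_3 · P_{32}.
From π_1 · 3/4 = π_2 · 2/9: π_2/π_1 = (3/4)/(2/9) = 27/8.
From π_2 · 2/9 = π_3 · 3/5: π_3/π_2 = (2/9)/(3/5) = 10/27.
Take π_1 proportional to 1; then unnormalized π = (1, 27/8, 5/4). Normalize by dividing by the sum 45/8:
  π = (8/45, 3/5, 2/9).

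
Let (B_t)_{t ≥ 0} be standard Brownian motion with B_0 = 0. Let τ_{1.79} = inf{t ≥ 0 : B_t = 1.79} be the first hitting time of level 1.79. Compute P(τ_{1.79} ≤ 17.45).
P(τ_{1.79} ≤ 17.45) = 2(1 − Φ(1.79/√17.45)) = 2(1 − Φ(0.4285)) ≈ 0.6683

By the reflection principle for standard BM, P(τ_b ≤ t) = 2 · P(B_t ≥ b). Since B_t ~ N(0, t), P(B_t ≥ 1.79) = 1 − Φ(1.79/√t) = 1 − Φ(1.79/√17.45) = 1 − Φ(0.4285) ≈ 0.33414. Doubling: P(τ_{1.79} ≤ 17.45) ≈ 2 · 0.33414 = 0.66828 ≈ 0.6683.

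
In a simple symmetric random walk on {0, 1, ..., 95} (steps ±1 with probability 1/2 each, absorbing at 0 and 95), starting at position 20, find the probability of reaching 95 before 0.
P(hit 95 before 0) = 20/95 = 4/19

Let u_k = P(hit 95 before 0 | start at k). Then u_0 = 0, u_95 = 1, and u_k = u_{k-1}/2 + u_{k+1}/2 for 1 ≤ k ≤ 94. This harmonic recurrence is solved by u_k = k/95, giving u_20 = 20/95 = 4/19.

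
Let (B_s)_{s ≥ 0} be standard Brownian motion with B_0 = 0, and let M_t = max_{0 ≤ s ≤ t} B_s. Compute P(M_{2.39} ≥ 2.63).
P(M_{2.39} ≥ 2.63) = 2·P(B_{2.39} ≥ 2.63) = 2(1 − Φ(2.63/√2.39)) ≈ 0.0889

By the reflection principle for Brownian motion, P(M_t ≥ a) = 2 · P(B_t ≥ a) for a ≥ 0. Since B_t ~ N(0, t), P(B_t ≥ 2.63) = 1 − Φ(2.63/√t) = 1 − Φ(2.63/√2.39) = 1 − Φ(1.7012). So
  P(M_{2.39} ≥ 2.63) = 2(1 − Φ(1.7012)) ≈ 0.0889.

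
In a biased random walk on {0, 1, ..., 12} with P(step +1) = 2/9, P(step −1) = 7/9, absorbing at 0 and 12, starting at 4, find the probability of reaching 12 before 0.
P(hit 12 before 0) = (1 − (7/2)^4) / (1 − (7/2)^12) = 256/5803473

Let u_k denote P(reach 12 before 0 | start at k). Boundary: u_0 = 0, u_12 = 1. Recurrence: u_k = 2/9·u_{k+1} + 7/9·u_{k-1} for 1 ≤ k ≤ 11. Try u_k = A + B·r^k with r = q/p = (7/9)/(2/9) = 7/2. Substitution satisfies the recurrence; boundary conditions give:
  u_k = (1 − r^k) / (1 − r^N) = (1 − (7/2)^4) / (1 − (7/2)^12) = 256/5803473.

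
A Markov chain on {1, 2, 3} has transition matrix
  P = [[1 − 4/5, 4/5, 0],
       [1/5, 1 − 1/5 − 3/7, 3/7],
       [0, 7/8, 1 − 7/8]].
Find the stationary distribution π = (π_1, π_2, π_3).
π = (49/341, 196/341, 96/341)

This is a birth-death chain on three states, which satisfies detailed balance: π_1 · P_{12} = π_2 · P_{21} and π_2 · P_{23} = π_3 · P_{32}.
From π_1 · 4/5 = π_2 · 1/5: π_2/π_1 = (4/5)/(1/5) = 4.
From π_2 · 3/7 = π_3 · 7/8: π_3/π_2 = (3/7)/(7/8) = 24/49.
Take π_1 proportional to 1; then unnormalized π = (1, 4, 96/49). Normalize by dividing by the sum 341/49:
  π = (49/341, 196/341, 96/341).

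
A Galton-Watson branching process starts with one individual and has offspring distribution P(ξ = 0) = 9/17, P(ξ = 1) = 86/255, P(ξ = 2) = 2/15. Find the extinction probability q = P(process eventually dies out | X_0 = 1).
q = 1

Mean offspring μ = 0·9/17 + 1·86/255 + 2·2/15 = 154/255 ≤ 1. For μ ≤ 1 with offspring not concentrated at 1, the Galton-Watson process goes extinct almost surely, so q = 1.
(Algebraic check: The pgf is f(s) = 9/17 + 86/255·s + 2/15·s². The extinction probability q is the smallest fixed point of f in [0, 1]. Setting s = f(s):
  2/15·s² + (86/255 − 1)·s + 9/17 = 0
  2/15·s² − (9/17 + 2/15)·s + 9/17 = 0
which factors as (s − 1)·(2/15·s − 9/17) = 0, giving roots s = 1 and s = (9/17)/(2/15) = 135/34. Since 135/34 ≥ 1, the smallest root in [0, 1] is s = 1.)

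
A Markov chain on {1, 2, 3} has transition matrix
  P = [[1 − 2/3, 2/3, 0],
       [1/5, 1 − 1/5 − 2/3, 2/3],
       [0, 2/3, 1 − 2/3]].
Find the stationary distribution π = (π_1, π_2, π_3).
π = (3/23, 10/23, 10/23)

This is a birth-death chain on three states, which satisfies detailed balance: π_1 · P_{12} = π_2 · P_{21} and π_2 · P_{23} = π_3 · P_{32}.
From π_1 · 2/3 = π_2 · 1/5: π_2/π_1 = (2/3)/(1/5) = 10/3.
From π_2 · 2/3 = π_3 · 2/3: π_3/π_2 = (2/3)/(2/3) = 1.
Take π_1 proportional to 1; then unnormalized π = (1, 10/3, 10/3). Normalize by dividing by the sum 23/3:
  π = (3/23, 10/23, 10/23).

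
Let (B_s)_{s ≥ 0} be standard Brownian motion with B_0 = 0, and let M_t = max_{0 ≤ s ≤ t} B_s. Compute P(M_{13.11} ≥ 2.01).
P(M_{13.11} ≥ 2.01) = 2·P(B_{13.11} ≥ 2.01) = 2(1 − Φ(2.01/√13.11)) ≈ 0.5788

By the reflection principle for Brownian motion, P(M_t ≥ a) = 2 · P(B_t ≥ a) for a ≥ 0. Since B_t ~ N(0, t), P(B_t ≥ 2.01) = 1 − Φ(2.01/√t) = 1 − Φ(2.01/√13.11) = 1 − Φ(0.5551). So
  P(M_{13.11} ≥ 2.01) = 2(1 − Φ(0.5551)) ≈ 0.5788.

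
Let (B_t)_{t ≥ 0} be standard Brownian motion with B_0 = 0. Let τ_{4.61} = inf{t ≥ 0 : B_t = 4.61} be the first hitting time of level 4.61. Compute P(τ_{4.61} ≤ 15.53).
P(τ_{4.61} ≤ 15.53) = 2(1 − Φ(4.61/√15.53)) = 2(1 − Φ(1.1698)) ≈ 0.2421

By the reflection principle for standard BM, P(τ_b ≤ t) = 2 · P(B_t ≥ b). Since B_t ~ N(0, t), P(B_t ≥ 4.61) = 1 − Φ(4.61/√t) = 1 − Φ(4.61/√15.53) = 1 − Φ(1.1698) ≈ 0.12104. Doubling: P(τ_{4.61} ≤ 15.53) ≈ 2 · 0.12104 = 0.24208 ≈ 0.2421.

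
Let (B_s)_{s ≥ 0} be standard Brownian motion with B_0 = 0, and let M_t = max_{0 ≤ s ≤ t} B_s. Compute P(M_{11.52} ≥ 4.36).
P(M_{11.52} ≥ 4.36) = 2·P(B_{11.52} ≥ 4.36) = 2(1 − Φ(4.36/√11.52)) ≈ 0.1989

By the reflection principle for Brownian motion, P(M_t ≥ a) = 2 · P(B_t ≥ a) for a ≥ 0. Since B_t ~ N(0, t), P(B_t ≥ 4.36) = 1 − Φ(4.36/√t) = 1 − Φ(4.36/√11.52) = 1 − Φ(1.2846). So
  P(M_{11.52} ≥ 4.36) = 2(1 − Φ(1.2846)) ≈ 0.1989.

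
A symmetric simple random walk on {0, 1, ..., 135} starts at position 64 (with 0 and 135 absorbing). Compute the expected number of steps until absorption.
E[τ | X_0 = 64] = 4544

Let v_k = E[τ | X_0 = k]. Boundary: v_0 = v_135 = 0. Recurrence: v_k = 1 + (v_{k-1} + v_{k+1})/2 for 1 ≤ k ≤ 134. The particular solution to v_k − (v_{k-1} + v_{k+1})/2 = 1 is v_k = −k^2. Adding homogeneous solution A + B k and matching boundaries gives v_k = k (135 − k). Substituting k = 64: v_64 = 64 · 71 = 4544.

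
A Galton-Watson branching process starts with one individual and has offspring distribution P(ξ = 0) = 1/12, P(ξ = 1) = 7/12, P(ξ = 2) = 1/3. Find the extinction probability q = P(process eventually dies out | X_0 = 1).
q = 1/4

The pgf is f(s) = 1/12 + 7/12·s + 1/3·s². The extinction probability q is the smallest fixed point of f in [0, 1]. Setting s = f(s):
  1/3·s² + (7/12 − 1)·s + 1/12 = 0
  1/3·s² − (1/12 + 1/3)·s + 1/12 = 0
which factors as (s − 1)·(1/3·s − 1/12) = 0, giving roots s = 1 and s = (1/12)/(1/3) = 1/4.
Mean offspring μ = 7/12 + 2·1/3 = 5/4 > 1 (supercritical), so q < 1. The extinction probability is the smaller root: q = (1/12)/(1/3) = 1/4.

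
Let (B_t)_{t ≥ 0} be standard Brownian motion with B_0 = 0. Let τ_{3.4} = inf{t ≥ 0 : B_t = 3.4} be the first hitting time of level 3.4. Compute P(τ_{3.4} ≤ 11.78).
P(τ_{3.4} ≤ 11.78) = 2(1 − Φ(3.4/√11.78)) = 2(1 − Φ(0.9906)) ≈ 0.3219

By the reflection principle for standard BM, P(τ_b ≤ t) = 2 · P(B_t ≥ b). Since B_t ~ N(0, t), P(B_t ≥ 3.4) = 1 − Φ(3.4/√t) = 1 − Φ(3.4/√11.78) = 1 − Φ(0.9906) ≈ 0.16094. Doubling: P(τ_{3.4} ≤ 11.78) ≈ 2 · 0.16094 = 0.32188 ≈ 0.3219.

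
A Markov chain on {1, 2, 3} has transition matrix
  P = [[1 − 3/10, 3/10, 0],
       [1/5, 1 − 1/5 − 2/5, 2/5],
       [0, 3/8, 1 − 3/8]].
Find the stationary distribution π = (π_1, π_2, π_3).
π = (10/41, 15/41, 16/41)

This is a birth-death chain on three states, which satisfies detailed balance: π_1 · P_{12} = π_2 · P_{21} and π_2 · P_{23} = π_3 · P_{32}.
From π_1 · 3/10 = π_2 · 1/5: π_2/π_1 = (3/10)/(1/5) = 3/2.
From π_2 · 2/5 = π_3 · 3/8: π_3/π_2 = (2/5)/(3/8) = 16/15.
Take π_1 proportional to 1; then unnormalized π = (1, 3/2, 8/5). Normalize by dividing by the sum 41/10:
  π = (10/41, 15/41, 16/41).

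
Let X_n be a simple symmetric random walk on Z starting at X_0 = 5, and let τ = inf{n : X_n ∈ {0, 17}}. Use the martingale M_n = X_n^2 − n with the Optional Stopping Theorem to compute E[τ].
E[τ] = 60

M_n = X_n^2 − n is a martingale (since E[X_{n+1}^2 | F_n] = X_n^2 + 1). By OST (τ has finite mean in a bounded region), E[M_τ] = E[M_0] = X_0^2 − 0 = 5^2 = 25. Also E[M_τ] = E[X_τ^2] − E[τ]. The walk exits at 0 or 17, with P(hit 17 first) = 5/17, so E[X_τ^2] = 17^2 · 5/17 + 0 = 85. Thus E[τ] = E[X_τ^2] − E[M_τ] = 85 − 25 = 60 = 5(17 − 5) = 60.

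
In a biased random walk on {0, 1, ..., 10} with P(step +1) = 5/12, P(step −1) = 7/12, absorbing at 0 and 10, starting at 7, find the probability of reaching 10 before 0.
P(hit 10 before 0) = (1 − (7/5)^7) / (1 − (7/5)^10) = 46588625/136354812

Let u_k denote P(reach 10 before 0 | start at k). Boundary: u_0 = 0, u_10 = 1. Recurrence: u_k = 5/12·u_{k+1} + 7/12·u_{k-1} for 1 ≤ k ≤ 9. Try u_k = A + B·r^k with r = q/p = (7/12)/(5/12) = 7/5. Substitution satisfies the recurrence; boundary conditions give:
  u_k = (1 − r^k) / (1 − r^N) = (1 − (7/5)^7) / (1 − (7/5)^10) = 46588625/136354812.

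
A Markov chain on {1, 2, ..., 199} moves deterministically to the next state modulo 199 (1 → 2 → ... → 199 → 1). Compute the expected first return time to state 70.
E[T_70 | X_0 = 70] = 199

The chain cycles deterministically, so starting at state 70 it returns in exactly 199 steps. Equivalently, the stationary distribution is uniform π_j = 1/199 for every state j, so by Kac's formula E[T_70] = 1/π_70 = 199.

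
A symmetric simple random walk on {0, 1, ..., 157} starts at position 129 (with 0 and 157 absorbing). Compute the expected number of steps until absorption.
E[τ | X_0 = 129] = 3612

Let v_k = E[τ | X_0 = k]. Boundary: v_0 = v_157 = 0. Recurrence: v_k = 1 + (v_{k-1} + v_{k+1})/2 for 1 ≤ k ≤ 156. The particular solution to v_k − (v_{k-1} + v_{k+1})/2 = 1 is v_k = −k^2. Adding homogeneous solution A + B k and matching boundaries gives v_k = k (157 − k). Substituting k = 129: v_129 = 129 · 28 = 3612.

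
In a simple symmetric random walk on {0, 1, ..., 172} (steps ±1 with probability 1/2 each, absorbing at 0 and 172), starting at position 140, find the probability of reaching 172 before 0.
P(hit 172 before 0) = 140/172 = 35/43

Let u_k = P(hit 172 before 0 | start at k). Then u_0 = 0, u_172 = 1, and u_k = u_{k-1}/2 + u_{k+1}/2 for 1 ≤ k ≤ 171. This harmonic recurrence is solved by u_k = k/172, giving u_140 = 140/172 = 35/43.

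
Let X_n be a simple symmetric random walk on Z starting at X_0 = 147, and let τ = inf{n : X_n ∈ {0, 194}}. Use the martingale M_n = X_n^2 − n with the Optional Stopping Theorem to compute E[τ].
E[τ] = 6909

M_n = X_n^2 − n is a martingale (since E[X_{n+1}^2 | F_n] = X_n^2 + 1). By OST (τ has finite mean in a bounded region), E[M_τ] = E[M_0] = X_0^2 − 0 = 147^2 = 21609. Also E[M_τ] = E[X_τ^2] − E[τ]. The walk exits at 0 or 194, with P(hit 194 first) = 147/194, so E[X_τ^2] = 194^2 · 147/194 + 0 = 28518. Thus E[τ] = E[X_τ^2] − E[M_τ] = 28518 − 21609 = 6909 = 147(194 − 147) = 6909.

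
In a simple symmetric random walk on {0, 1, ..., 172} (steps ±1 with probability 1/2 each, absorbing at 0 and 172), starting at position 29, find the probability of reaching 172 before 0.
P(hit 172 before 0) = 29/172

Let u_k = P(hit 172 before 0 | start at k). Then u_0 = 0, u_172 = 1, and u_k = u_{k-1}/2 + u_{k+1}/2 for 1 ≤ k ≤ 171. This harmonic recurrence is solved by u_k = k/172, giving u_29 = 29/172.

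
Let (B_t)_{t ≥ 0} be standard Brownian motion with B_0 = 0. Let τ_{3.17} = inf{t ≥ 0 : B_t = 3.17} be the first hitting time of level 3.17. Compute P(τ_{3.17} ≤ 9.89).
P(τ_{3.17} ≤ 9.89) = 2(1 − Φ(3.17/√9.89)) = 2(1 − Φ(1.0080)) ≈ 0.3135

By the reflection principle for standard BM, P(τ_b ≤ t) = 2 · P(B_t ≥ b). Since B_t ~ N(0, t), P(B_t ≥ 3.17) = 1 − Φ(3.17/√t) = 1 − Φ(3.17/√9.89) = 1 − Φ(1.0080) ≈ 0.15673. Doubling: P(τ_{3.17} ≤ 9.89) ≈ 2 · 0.15673 = 0.31346 ≈ 0.3135.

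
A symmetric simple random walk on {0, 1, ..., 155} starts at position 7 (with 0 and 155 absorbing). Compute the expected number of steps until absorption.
E[τ | X_0 = 7] = 1036

Let v_k = E[τ | X_0 = k]. Boundary: v_0 = v_155 = 0. Recurrence: v_k = 1 + (v_{k-1} + v_{k+1})/2 for 1 ≤ k ≤ 154. The particular solution to v_k − (v_{k-1} + v_{k+1})/2 = 1 is v_k = −k^2. Adding homogeneous solution A + B k and matching boundaries gives v_k = k (155 − k). Substituting k = 7: v_7 = 7 · 148 = 1036.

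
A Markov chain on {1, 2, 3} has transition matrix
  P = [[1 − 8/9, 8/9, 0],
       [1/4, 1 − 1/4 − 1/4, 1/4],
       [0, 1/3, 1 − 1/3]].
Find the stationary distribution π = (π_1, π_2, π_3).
π = (9/65, 32/65, 24/65)

This is a birth-death chain on three states, which satisfies detailed balance: π_1 · P_{12} = π_2 · P_{21} and π_2 · P_{23} = π_3 · P_{32}.
From π_1 · 8/9 = π_2 · 1/4: π_2/π_1 = (8/9)/(1/4) = 32/9.
From π_2 · 1/4 = π_3 · 1/3: π_3/π_2 = (1/4)/(1/3) = 3/4.
Take π_1 proportional to 1; then unnormalized π = (1, 32/9, 8/3). Normalize by dividing by the sum 65/9:
  π = (9/65, 32/65, 24/65).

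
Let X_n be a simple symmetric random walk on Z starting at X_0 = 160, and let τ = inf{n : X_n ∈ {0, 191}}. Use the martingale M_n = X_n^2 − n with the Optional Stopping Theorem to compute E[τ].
E[τ] = 4960

M_n = X_n^2 − n is a martingale (since E[X_{n+1}^2 | F_n] = X_n^2 + 1). By OST (τ has finite mean in a bounded region), E[M_τ] = E[M_0] = X_0^2 − 0 = 160^2 = 25600. Also E[M_τ] = E[X_τ^2] − E[τ]. The walk exits at 0 or 191, with P(hit 191 first) = 160/191, so E[X_τ^2] = 191^2 · 160/191 + 0 = 30560. Thus E[τ] = E[X_τ^2] − E[M_τ] = 30560 − 25600 = 4960 = 160(191 − 160) = 4960.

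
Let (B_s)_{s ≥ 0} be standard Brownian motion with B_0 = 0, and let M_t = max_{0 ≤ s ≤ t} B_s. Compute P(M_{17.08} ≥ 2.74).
P(M_{17.08} ≥ 2.74) = 2·P(B_{17.08} ≥ 2.74) = 2(1 − Φ(2.74/√17.08)) ≈ 0.5073

By the reflection principle for Brownian motion, P(M_t ≥ a) = 2 · P(B_t ≥ a) for a ≥ 0. Since B_t ~ N(0, t), P(B_t ≥ 2.74) = 1 − Φ(2.74/√t) = 1 − Φ(2.74/√17.08) = 1 − Φ(0.6630). So
  P(M_{17.08} ≥ 2.74) = 2(1 − Φ(0.6630)) ≈ 0.5073.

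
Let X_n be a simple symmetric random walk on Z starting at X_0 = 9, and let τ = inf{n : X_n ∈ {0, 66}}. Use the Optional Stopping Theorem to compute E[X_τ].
E[X_τ] = 9

X_n is a martingale and τ is a bounded-mean stopping time (indeed τ is finite a.s. with bounded expectation since the walk is in a bounded region). By the OST, E[X_τ] = E[X_0] = 9. Equivalently: E[X_τ] = 66 · P(hit 66 first) + 0 · P(hit 0 first) = 66 · (9/66) = 9.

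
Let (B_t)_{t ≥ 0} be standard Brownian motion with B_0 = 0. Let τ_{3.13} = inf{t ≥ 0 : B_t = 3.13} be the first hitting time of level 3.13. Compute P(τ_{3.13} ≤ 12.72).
P(τ_{3.13} ≤ 12.72) = 2(1 − Φ(3.13/√12.72)) = 2(1 − Φ(0.8776)) ≈ 0.3802

By the reflection principle for standard BM, P(τ_b ≤ t) = 2 · P(B_t ≥ b). Since B_t ~ N(0, t), P(B_t ≥ 3.13) = 1 − Φ(3.13/√t) = 1 − Φ(3.13/√12.72) = 1 − Φ(0.8776) ≈ 0.19008. Doubling: P(τ_{3.13} ≤ 12.72) ≈ 2 · 0.19008 = 0.38016 ≈ 0.3802.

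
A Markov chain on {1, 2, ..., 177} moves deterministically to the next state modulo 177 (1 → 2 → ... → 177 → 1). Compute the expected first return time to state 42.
E[T_42 | X_0 = 42] = 177

The chain cycles deterministically, so starting at state 42 it returns in exactly 177 steps. Equivalently, the stationary distribution is uniform π_j = 1/177 for every state j, so by Kac's formula E[T_42] = 1/π_42 = 177.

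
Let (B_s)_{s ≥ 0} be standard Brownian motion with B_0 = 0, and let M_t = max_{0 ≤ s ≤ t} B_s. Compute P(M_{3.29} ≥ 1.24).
P(M_{3.29} ≥ 1.24) = 2·P(B_{3.29} ≥ 1.24) = 2(1 − Φ(1.24/√3.29)) ≈ 0.4942

By the reflection principle for Brownian motion, P(M_t ≥ a) = 2 · P(B_t ≥ a) for a ≥ 0. Since B_t ~ N(0, t), P(B_t ≥ 1.24) = 1 − Φ(1.24/√t) = 1 − Φ(1.24/√3.29) = 1 − Φ(0.6836). So
  P(M_{3.29} ≥ 1.24) = 2(1 − Φ(0.6836)) ≈ 0.4942.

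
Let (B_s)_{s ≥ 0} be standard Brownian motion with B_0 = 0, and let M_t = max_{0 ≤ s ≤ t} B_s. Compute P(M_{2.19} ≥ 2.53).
P(M_{2.19} ≥ 2.53) = 2·P(B_{2.19} ≥ 2.53) = 2(1 − Φ(2.53/√2.19)) ≈ 0.0873

By the reflection principle for Brownian motion, P(M_t ≥ a) = 2 · P(B_t ≥ a) for a ≥ 0. Since B_t ~ N(0, t), P(B_t ≥ 2.53) = 1 − Φ(2.53/√t) = 1 − Φ(2.53/√2.19) = 1 − Φ(1.7096). So
  P(M_{2.19} ≥ 2.53) = 2(1 − Φ(1.7096)) ≈ 0.0873.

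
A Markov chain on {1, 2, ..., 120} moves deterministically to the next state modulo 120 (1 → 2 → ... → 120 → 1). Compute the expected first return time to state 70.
E[T_70 | X_0 = 70] = 120

The chain cycles deterministically, so starting at state 70 it returns in exactly 120 steps. Equivalently, the stationary distribution is uniform π_j = 1/120 for every state j, so by Kac's formula E[T_70] = 1/π_70 = 120.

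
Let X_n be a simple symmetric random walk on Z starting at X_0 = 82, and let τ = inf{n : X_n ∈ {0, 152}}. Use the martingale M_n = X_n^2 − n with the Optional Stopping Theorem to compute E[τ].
E[τ] = 5740

M_n = X_n^2 − n is a martingale (since E[X_{n+1}^2 | F_n] = X_n^2 + 1). By OST (τ has finite mean in a bounded region), E[M_τ] = E[M_0] = X_0^2 − 0 = 82^2 = 6724. Also E[M_τ] = E[X_τ^2] − E[τ]. The walk exits at 0 or 152, with P(hit 152 first) = 82/152, so E[X_τ^2] = 152^2 · 82/152 + 0 = 12464. Thus E[τ] = E[X_τ^2] − E[M_τ] = 12464 − 6724 = 5740 = 82(152 − 82) = 5740.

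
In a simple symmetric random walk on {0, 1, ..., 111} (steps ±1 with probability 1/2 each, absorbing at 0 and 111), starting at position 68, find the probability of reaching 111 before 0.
P(hit 111 before 0) = 68/111

Let u_k = P(hit 111 before 0 | start at k). Then u_0 = 0, u_111 = 1, and u_k = u_{k-1}/2 + u_{k+1}/2 for 1 ≤ k ≤ 110. This harmonic recurrence is solved by u_k = k/111, giving u_68 = 68/111.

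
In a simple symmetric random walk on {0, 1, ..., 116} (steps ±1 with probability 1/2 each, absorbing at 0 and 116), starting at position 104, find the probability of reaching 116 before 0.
P(hit 116 before 0) = 104/116 = 26/29

Let u_k = P(hit 116 before 0 | start at k). Then u_0 = 0, u_116 = 1, and u_k = u_{k-1}/2 + u_{k+1}/2 for 1 ≤ k ≤ 115. This harmonic recurrence is solved by u_k = k/116, giving u_104 = 104/116 = 26/29.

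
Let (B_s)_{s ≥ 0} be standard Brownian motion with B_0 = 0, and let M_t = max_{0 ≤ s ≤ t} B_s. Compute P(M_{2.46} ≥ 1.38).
P(M_{2.46} ≥ 1.38) = 2·P(B_{2.46} ≥ 1.38) = 2(1 − Φ(1.38/√2.46)) ≈ 0.3789

By the reflection principle for Brownian motion, P(M_t ≥ a) = 2 · P(B_t ≥ a) for a ≥ 0. Since B_t ~ N(0, t), P(B_t ≥ 1.38) = 1 − Φ(1.38/√t) = 1 − Φ(1.38/√2.46) = 1 − Φ(0.8799). So
  P(M_{2.46} ≥ 1.38) = 2(1 − Φ(0.8799)) ≈ 0.3789.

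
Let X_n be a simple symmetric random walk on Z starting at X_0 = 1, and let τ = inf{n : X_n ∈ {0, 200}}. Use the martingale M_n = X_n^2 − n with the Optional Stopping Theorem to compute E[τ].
E[τ] = 199

M_n = X_n^2 − n is a martingale (since E[X_{n+1}^2 | F_n] = X_n^2 + 1). By OST (τ has finite mean in a bounded region), E[M_τ] = E[M_0] = X_0^2 − 0 = 1^2 = 1. Also E[M_τ] = E[X_τ^2] − E[τ]. The walk exits at 0 or 200, with P(hit 200 first) = 1/200, so E[X_τ^2] = 200^2 · 1/200 + 0 = 200. Thus E[τ] = E[X_τ^2] − E[M_τ] = 200 − 1 = 199 = 1(200 − 1) = 199.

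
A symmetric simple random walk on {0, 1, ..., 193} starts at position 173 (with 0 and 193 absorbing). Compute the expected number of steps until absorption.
E[τ | X_0 = 173] = 3460

Let v_k = E[τ | X_0 = k]. Boundary: v_0 = v_193 = 0. Recurrence: v_k = 1 + (v_{k-1} + v_{k+1})/2 for 1 ≤ k ≤ 192. The particular solution to v_k − (v_{k-1} + v_{k+1})/2 = 1 is v_k = −k^2. Adding homogeneous solution A + B k and matching boundaries gives v_k = k (193 − k). Substituting k = 173: v_173 = 173 · 20 = 3460.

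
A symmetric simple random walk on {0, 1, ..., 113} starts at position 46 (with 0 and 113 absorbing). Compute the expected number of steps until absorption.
E[τ | X_0 = 46] = 3082

Let v_k = E[τ | X_0 = k]. Boundary: v_0 = v_113 = 0. Recurrence: v_k = 1 + (v_{k-1} + v_{k+1})/2 for 1 ≤ k ≤ 112. The particular solution to v_k − (v_{k-1} + v_{k+1})/2 = 1 is v_k = −k^2. Adding homogeneous solution A + B k and matching boundaries gives v_k = k (113 − k). Substituting k = 46: v_46 = 46 · 67 = 3082.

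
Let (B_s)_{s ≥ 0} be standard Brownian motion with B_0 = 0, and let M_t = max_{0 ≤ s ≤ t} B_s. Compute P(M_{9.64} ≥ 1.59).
P(M_{9.64} ≥ 1.59) = 2·P(B_{9.64} ≥ 1.59) = 2(1 − Φ(1.59/√9.64)) ≈ 0.6086

By the reflection principle for Brownian motion, P(M_t ≥ a) = 2 · P(B_t ≥ a) for a ≥ 0. Since B_t ~ N(0, t), P(B_t ≥ 1.59) = 1 − Φ(1.59/√t) = 1 − Φ(1.59/√9.64) = 1 − Φ(0.5121). So
  P(M_{9.64} ≥ 1.59) = 2(1 − Φ(0.5121)) ≈ 0.6086.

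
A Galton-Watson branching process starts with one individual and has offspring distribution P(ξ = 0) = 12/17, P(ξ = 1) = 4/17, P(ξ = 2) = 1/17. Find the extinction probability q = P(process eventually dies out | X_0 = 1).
q = 1

Mean offspring μ = 0·12/17 + 1·4/17 + 2·1/17 = 6/17 ≤ 1. For μ ≤ 1 with offspring not concentrated at 1, the Galton-Watson process goes extinct almost surely, so q = 1.
(Algebraic check: The pgf is f(s) = 12/17 + 4/17·s + 1/17·s². The extinction probability q is the smallest fixed point of f in [0, 1]. Setting s = f(s):
  1/17·s² + (4/17 − 1)·s + 12/17 = 0
  1/17·s² − (12/17 + 1/17)·s + 12/17 = 0
which factors as (s − 1)·(1/17·s − 12/17) = 0, giving roots s = 1 and s = (12/17)/(1/17) = 12. Since 12 ≥ 1, the smallest root in [0, 1] is s = 1.)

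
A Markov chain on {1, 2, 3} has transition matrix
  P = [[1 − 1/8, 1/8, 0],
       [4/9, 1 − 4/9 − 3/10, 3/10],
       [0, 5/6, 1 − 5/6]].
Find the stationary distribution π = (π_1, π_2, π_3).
π = (400/553, 225/1106, 81/1106)

This is a birth-death chain on three states, which satisfies detailed balance: π_1 · P_{12} = π_2 · P_{21} and π_2 · P_{23} = π_3 · P_{32}.
From π_1 · 1/8 = π_2 · 4/9: π_2/π_1 = (1/8)/(4/9) = 9/32.
From π_2 · 3/10 = π_3 · 5/6: π_3/π_2 = (3/10)/(5/6) = 9/25.
Take π_1 proportional to 1; then unnormalized π = (1, 9/32, 81/800). Normalize by dividing by the sum 553/400:
  π = (400/553, 225/1106, 81/1106).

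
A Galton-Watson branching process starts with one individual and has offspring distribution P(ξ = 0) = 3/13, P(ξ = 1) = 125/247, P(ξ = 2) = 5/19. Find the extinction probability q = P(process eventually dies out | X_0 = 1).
q = 57/65

The pgf is f(s) = 3/13 + 125/247·s + 5/19·s². The extinction probability q is the smallest fixed point of f in [0, 1]. Setting s = f(s):
  5/19·s² + (125/247 − 1)·s + 3/13 = 0
  5/19·s² − (3/13 + 5/19)·s + 3/13 = 0
which factors as (s − 1)·(5/19·s − 3/13) = 0, giving roots s = 1 and s = (3/13)/(5/19) = 57/65.
Mean offspring μ = 125/247 + 2·5/19 = 255/247 > 1 (supercritical), so q < 1. The extinction probability is the smaller root: q = (3/13)/(5/19) = 57/65.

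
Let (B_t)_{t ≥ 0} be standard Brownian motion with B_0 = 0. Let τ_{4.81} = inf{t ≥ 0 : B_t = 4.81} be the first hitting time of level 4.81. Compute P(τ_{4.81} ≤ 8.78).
P(τ_{4.81} ≤ 8.78) = 2(1 − Φ(4.81/√8.78)) = 2(1 − Φ(1.6233)) ≈ 0.1045

By the reflection principle for standard BM, P(τ_b ≤ t) = 2 · P(B_t ≥ b). Since B_t ~ N(0, t), P(B_t ≥ 4.81) = 1 − Φ(4.81/√t) = 1 − Φ(4.81/√8.78) = 1 − Φ(1.6233) ≈ 0.05226. Doubling: P(τ_{4.81} ≤ 8.78) ≈ 2 · 0.05226 = 0.10452 ≈ 0.1045.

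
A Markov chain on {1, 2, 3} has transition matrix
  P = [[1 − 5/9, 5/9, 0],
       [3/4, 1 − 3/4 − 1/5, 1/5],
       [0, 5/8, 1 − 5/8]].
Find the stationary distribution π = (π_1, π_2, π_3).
π = (45/89, 100/267, 32/267)

This is a birth-death chain on three states, which satisfies detailed balance: π_1 · P_{12} = π_2 · P_{21} and π_2 · P_{23} = π_3 · P_{32}.
From π_1 · 5/9 = π_2 · 3/4: π_2/π_1 = (5/9)/(3/4) = 20/27.
From π_2 · 1/5 = π_3 · 5/8: π_3/π_2 = (1/5)/(5/8) = 8/25.
Take π_1 proportional to 1; then unnormalized π = (1, 20/27, 32/135). Normalize by dividing by the sum 89/45:
  π = (45/89, 100/267, 32/267).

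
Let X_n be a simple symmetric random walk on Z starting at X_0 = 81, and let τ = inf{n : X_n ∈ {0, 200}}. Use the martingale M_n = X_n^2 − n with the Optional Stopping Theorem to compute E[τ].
E[τ] = 9639

M_n = X_n^2 − n is a martingale (since E[X_{n+1}^2 | F_n] = X_n^2 + 1). By OST (τ has finite mean in a bounded region), E[M_τ] = E[M_0] = X_0^2 − 0 = 81^2 = 6561. Also E[M_τ] = E[X_τ^2] − E[τ]. The walk exits at 0 or 200, with P(hit 200 first) = 81/200, so E[X_τ^2] = 200^2 · 81/200 + 0 = 16200. Thus E[τ] = E[X_τ^2] − E[M_τ] = 16200 − 6561 = 9639 = 81(200 − 81) = 9639.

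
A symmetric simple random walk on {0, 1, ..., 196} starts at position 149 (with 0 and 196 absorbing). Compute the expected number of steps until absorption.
E[τ | X_0 = 149] = 7003

Let v_k = E[τ | X_0 = k]. Boundary: v_0 = v_196 = 0. Recurrence: v_k = 1 + (v_{k-1} + v_{k+1})/2 for 1 ≤ k ≤ 195. The particular solution to v_k − (v_{k-1} + v_{k+1})/2 = 1 is v_k = −k^2. Adding homogeneous solution A + B k and matching boundaries gives v_k = k (196 − k). Substituting k = 149: v_149 = 149 · 47 = 7003.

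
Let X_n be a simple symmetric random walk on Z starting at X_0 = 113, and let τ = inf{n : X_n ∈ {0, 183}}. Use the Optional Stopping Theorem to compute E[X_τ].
E[X_τ] = 113

X_n is a martingale and τ is a bounded-mean stopping time (indeed τ is finite a.s. with bounded expectation since the walk is in a bounded region). By the OST, E[X_τ] = E[X_0] = 113. Equivalently: E[X_τ] = 183 · P(hit 183 first) + 0 · P(hit 0 first) = 183 · (113/183) = 113.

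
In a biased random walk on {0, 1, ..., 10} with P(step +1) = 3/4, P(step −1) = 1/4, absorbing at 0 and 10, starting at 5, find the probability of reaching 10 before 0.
P(hit 10 before 0) = (1 − (1/3)^5) / (1 − (1/3)^10) = 243/244

Let u_k denote P(reach 10 before 0 | start at k). Boundary: u_0 = 0, u_10 = 1. Recurrence: u_k = 3/4·u_{k+1} + 1/4·u_{k-1} for 1 ≤ k ≤ 9. Try u_k = A + B·r^k with r = q/p = (1/4)/(3/4) = 1/3. Substitution satisfies the recurrence; boundary conditions give:
  u_k = (1 − r^k) / (1 − r^N) = (1 − (1/3)^5) / (1 − (1/3)^10) = 243/244.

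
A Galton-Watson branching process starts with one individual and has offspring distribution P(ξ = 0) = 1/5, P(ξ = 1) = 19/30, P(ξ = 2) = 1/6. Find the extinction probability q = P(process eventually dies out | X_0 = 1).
q = 1

Mean offspring μ = 0·1/5 + 1·19/30 + 2·1/6 = 29/30 ≤ 1. For μ ≤ 1 with offspring not concentrated at 1, the Galton-Watson process goes extinct almost surely, so q = 1.
(Algebraic check: The pgf is f(s) = 1/5 + 19/30·s + 1/6·s². The extinction probability q is the smallest fixed point of f in [0, 1]. Setting s = f(s):
  1/6·s² + (19/30 − 1)·s + 1/5 = 0
  1/6·s² − (1/5 + 1/6)·s + 1/5 = 0
which factors as (s − 1)·(1/6·s − 1/5) = 0, giving roots s = 1 and s = (1/5)/(1/6) = 6/5. Since 6/5 ≥ 1, the smallest root in [0, 1] is s = 1.)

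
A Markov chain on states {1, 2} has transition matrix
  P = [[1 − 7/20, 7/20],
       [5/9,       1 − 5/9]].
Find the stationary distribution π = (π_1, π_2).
π_1 = 100/163, π_2 = 63/163

Solve πP = π with π_1 + π_2 = 1. From πP = π: π_1 · (1 − 7/20) + π_2 · 5/9 = π_1 ⇒ π_2 · 5/9 = π_1 · 7/20 ⇒ π_2/π_1 = (7/20)/(5/9) = 63/100. Together with π_1 + π_2 = 1:
  π_1 = (5/9)/(7/20 + 5/9) = (5/9)/(163/180) = 100/163,
  π_2 = (7/20)/(7/20 + 5/9) = (7/20)/(163/180) = 63/163.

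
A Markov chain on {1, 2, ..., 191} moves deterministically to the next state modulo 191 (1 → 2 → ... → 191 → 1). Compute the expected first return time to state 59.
E[T_59 | X_0 = 59] = 191

The chain cycles deterministically, so starting at state 59 it returns in exactly 191 steps. Equivalently, the stationary distribution is uniform π_j = 1/191 for every state j, so by Kac's formula E[T_59] = 1/π_59 = 191.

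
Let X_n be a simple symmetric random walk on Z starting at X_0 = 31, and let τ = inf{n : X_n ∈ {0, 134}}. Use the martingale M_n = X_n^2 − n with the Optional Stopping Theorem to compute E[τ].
E[τ] = 3193

M_n = X_n^2 − n is a martingale (since E[X_{n+1}^2 | F_n] = X_n^2 + 1). By OST (τ has finite mean in a bounded region), E[M_τ] = E[M_0] = X_0^2 − 0 = 31^2 = 961. Also E[M_τ] = E[X_τ^2] − E[τ]. The walk exits at 0 or 134, with P(hit 134 first) = 31/134, so E[X_τ^2] = 134^2 · 31/134 + 0 = 4154. Thus E[τ] = E[X_τ^2] − E[M_τ] = 4154 − 961 = 3193 = 31(134 − 31) = 3193.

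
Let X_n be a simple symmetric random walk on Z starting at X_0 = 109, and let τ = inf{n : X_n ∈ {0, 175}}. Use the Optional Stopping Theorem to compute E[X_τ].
E[X_τ] = 109

X_n is a martingale and τ is a bounded-mean stopping time (indeed τ is finite a.s. with bounded expectation since the walk is in a bounded region). By the OST, E[X_τ] = E[X_0] = 109. Equivalently: E[X_τ] = 175 · P(hit 175 first) + 0 · P(hit 0 first) = 175 · (109/175) = 109.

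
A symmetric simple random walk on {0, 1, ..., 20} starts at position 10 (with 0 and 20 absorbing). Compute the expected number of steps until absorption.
E[τ | X_0 = 10] = 100

Let v_k = E[τ | X_0 = k]. Boundary: v_0 = v_20 = 0. Recurrence: v_k = 1 + (v_{k-1} + v_{k+1})/2 for 1 ≤ k ≤ 19. The particular solution to v_k − (v_{k-1} + v_{k+1})/2 = 1 is v_k = −k^2. Adding homogeneous solution A + B k and matching boundaries gives v_k = k (20 − k). Substituting k = 10: v_10 = 10 · 10 = 100.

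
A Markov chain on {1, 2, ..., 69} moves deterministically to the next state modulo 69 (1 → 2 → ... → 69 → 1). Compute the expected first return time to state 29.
E[T_29 | X_0 = 29] = 69

The chain cycles deterministically, so starting at state 29 it returns in exactly 69 steps. Equivalently, the stationary distribution is uniform π_j = 1/69 for every state j, so by Kac's formula E[T_29] = 1/π_29 = 69.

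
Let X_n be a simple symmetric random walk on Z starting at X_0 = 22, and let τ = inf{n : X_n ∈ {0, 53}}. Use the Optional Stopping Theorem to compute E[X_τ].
E[X_τ] = 22

X_n is a martingale and τ is a bounded-mean stopping time (indeed τ is finite a.s. with bounded expectation since the walk is in a bounded region). By the OST, E[X_τ] = E[X_0] = 22. Equivalently: E[X_τ] = 53 · P(hit 53 first) + 0 · P(hit 0 first) = 53 · (22/53) = 22.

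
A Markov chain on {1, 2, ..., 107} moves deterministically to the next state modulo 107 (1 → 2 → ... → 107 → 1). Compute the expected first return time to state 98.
E[T_98 | X_0 = 98] = 107

The chain cycles deterministically, so starting at state 98 it returns in exactly 107 steps. Equivalently, the stationary distribution is uniform π_j = 1/107 for every state j, so by Kac's formula E[T_98] = 1/π_98 = 107.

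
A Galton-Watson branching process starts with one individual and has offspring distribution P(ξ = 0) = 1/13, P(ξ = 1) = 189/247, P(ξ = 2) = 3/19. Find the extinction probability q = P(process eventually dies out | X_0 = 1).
q = 19/39

The pgf is f(s) = 1/13 + 189/247·s + 3/19·s². The extinction probability q is the smallest fixed point of f in [0, 1]. Setting s = f(s):
  3/19·s² + (189/247 − 1)·s + 1/13 = 0
  3/19·s² − (1/13 + 3/19)·s + 1/13 = 0
which factors as (s − 1)·(3/19·s − 1/13) = 0, giving roots s = 1 and s = (1/13)/(3/19) = 19/39.
Mean offspring μ = 189/247 + 2·3/19 = 267/247 > 1 (supercritical), so q < 1. The extinction probability is the smaller root: q = (1/13)/(3/19) = 19/39.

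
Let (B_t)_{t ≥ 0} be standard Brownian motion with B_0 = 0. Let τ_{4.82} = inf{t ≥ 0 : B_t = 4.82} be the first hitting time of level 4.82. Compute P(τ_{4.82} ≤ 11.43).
P(τ_{4.82} ≤ 11.43) = 2(1 − Φ(4.82/√11.43)) = 2(1 − Φ(1.4257)) ≈ 0.1540

By the reflection principle for standard BM, P(τ_b ≤ t) = 2 · P(B_t ≥ b). Since B_t ~ N(0, t), P(B_t ≥ 4.82) = 1 − Φ(4.82/√t) = 1 − Φ(4.82/√11.43) = 1 − Φ(1.4257) ≈ 0.07698. Doubling: P(τ_{4.82} ≤ 11.43) ≈ 2 · 0.07698 = 0.15396 ≈ 0.1540.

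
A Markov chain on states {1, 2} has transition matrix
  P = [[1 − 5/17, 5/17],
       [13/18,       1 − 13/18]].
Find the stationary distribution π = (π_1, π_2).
π_1 = 221/311, π_2 = 90/311

Solve πP = π with π_1 + π_2 = 1. From πP = π: π_1 · (1 − 5/17) + π_2 · 13/18 = π_1 ⇒ π_2 · 13/18 = π_1 · 5/17 ⇒ π_2/π_1 = (5/17)/(13/18) = 90/221. Together with π_1 + π_2 = 1:
  π_1 = (13/18)/(5/17 + 13/18) = (13/18)/(311/306) = 221/311,
  π_2 = (5/17)/(5/17 + 13/18) = (5/17)/(311/306) = 90/311.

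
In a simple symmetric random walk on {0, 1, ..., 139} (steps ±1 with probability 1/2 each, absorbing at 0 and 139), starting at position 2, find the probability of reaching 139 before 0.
P(hit 139 before 0) = 2/139

Let u_k = P(hit 139 before 0 | start at k). Then u_0 = 0, u_139 = 1, and u_k = u_{k-1}/2 + u_{k+1}/2 for 1 ≤ k ≤ 138. This harmonic recurrence is solved by u_k = k/139, giving u_2 = 2/139.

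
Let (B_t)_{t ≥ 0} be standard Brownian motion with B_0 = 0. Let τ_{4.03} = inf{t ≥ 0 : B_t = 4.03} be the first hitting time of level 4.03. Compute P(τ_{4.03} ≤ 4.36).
P(τ_{4.03} ≤ 4.36) = 2(1 − Φ(4.03/√4.36)) = 2(1 − Φ(1.9300)) ≈ 0.0536

By the reflection principle for standard BM, P(τ_b ≤ t) = 2 · P(B_t ≥ b). Since B_t ~ N(0, t), P(B_t ≥ 4.03) = 1 − Φ(4.03/√t) = 1 − Φ(4.03/√4.36) = 1 − Φ(1.9300) ≈ 0.02680. Doubling: P(τ_{4.03} ≤ 4.36) ≈ 2 · 0.02680 = 0.05360 ≈ 0.0536.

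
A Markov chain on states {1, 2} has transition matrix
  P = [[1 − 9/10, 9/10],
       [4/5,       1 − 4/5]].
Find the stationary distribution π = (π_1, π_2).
π_1 = 8/17, π_2 = 9/17

Solve πP = π with π_1 + π_2 = 1. From πP = π: π_1 · (1 − 9/10) + π_2 · 4/5 = π_1 ⇒ π_2 · 4/5 = π_1 · 9/10 ⇒ π_2/π_1 = (9/10)/(4/5) = 9/8. Together with π_1 + π_2 = 1:
  π_1 = (4/5)/(9/10 + 4/5) = (4/5)/(17/10) = 8/17,
  π_2 = (9/10)/(9/10 + 4/5) = (9/10)/(17/10) = 9/17.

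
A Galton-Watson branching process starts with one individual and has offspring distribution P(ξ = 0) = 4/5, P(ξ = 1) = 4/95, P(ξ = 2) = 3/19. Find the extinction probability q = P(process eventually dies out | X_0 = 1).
q = 1

Mean offspring μ = 0·4/5 + 1·4/95 + 2·3/19 = 34/95 ≤ 1. For μ ≤ 1 with offspring not concentrated at 1, the Galton-Watson process goes extinct almost surely, so q = 1.
(Algebraic check: The pgf is f(s) = 4/5 + 4/95·s + 3/19·s². The extinction probability q is the smallest fixed point of f in [0, 1]. Setting s = f(s):
  3/19·s² + (4/95 − 1)·s + 4/5 = 0
  3/19·s² − (4/5 + 3/19)·s + 4/5 = 0
which factors as (s − 1)·(3/19·s − 4/5) = 0, giving roots s = 1 and s = (4/5)/(3/19) = 76/15. Since 76/15 ≥ 1, the smallest root in [0, 1] is s = 1.)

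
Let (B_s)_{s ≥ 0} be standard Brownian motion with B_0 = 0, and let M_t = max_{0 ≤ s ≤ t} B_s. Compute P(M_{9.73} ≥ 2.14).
P(M_{9.73} ≥ 2.14) = 2·P(B_{9.73} ≥ 2.14) = 2(1 − Φ(2.14/√9.73)) ≈ 0.4927

By the reflection principle for Brownian motion, P(M_t ≥ a) = 2 · P(B_t ≥ a) for a ≥ 0. Since B_t ~ N(0, t), P(B_t ≥ 2.14) = 1 − Φ(2.14/√t) = 1 − Φ(2.14/√9.73) = 1 − Φ(0.6861). So
  P(M_{9.73} ≥ 2.14) = 2(1 − Φ(0.6861)) ≈ 0.4927.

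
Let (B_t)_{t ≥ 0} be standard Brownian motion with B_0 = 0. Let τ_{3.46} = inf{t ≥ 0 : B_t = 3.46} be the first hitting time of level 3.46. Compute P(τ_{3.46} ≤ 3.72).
P(τ_{3.46} ≤ 3.72) = 2(1 − Φ(3.46/√3.72)) = 2(1 − Φ(1.7939)) ≈ 0.0728

By the reflection principle for standard BM, P(τ_b ≤ t) = 2 · P(B_t ≥ b). Since B_t ~ N(0, t), P(B_t ≥ 3.46) = 1 − Φ(3.46/√t) = 1 − Φ(3.46/√3.72) = 1 − Φ(1.7939) ≈ 0.03641. Doubling: P(τ_{3.46} ≤ 3.72) ≈ 2 · 0.03641 = 0.07282 ≈ 0.0728.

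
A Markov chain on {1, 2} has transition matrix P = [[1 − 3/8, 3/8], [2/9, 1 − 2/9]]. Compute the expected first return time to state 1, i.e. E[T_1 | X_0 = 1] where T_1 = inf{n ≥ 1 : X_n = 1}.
E[T_1 | X_0 = 1] = 1/π_1 = 43/16

For an irreducible recurrent Markov chain with stationary distribution π, E[T_i | X_0 = i] = 1/π_i (Kac's formula). Here π_1 = (2/9)/(3/8 + 2/9) = (2/9)/(43/72) = 16/43, so E[T_1 | X_0 = 1] = 1/π_1 = (3/8 + 2/9)/(2/9) = (43/72)/(2/9) = 43/16.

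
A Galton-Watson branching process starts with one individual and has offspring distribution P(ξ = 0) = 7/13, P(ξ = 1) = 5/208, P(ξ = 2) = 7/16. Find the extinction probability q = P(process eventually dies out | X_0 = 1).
q = 1

Mean offspring μ = 0·7/13 + 1·5/208 + 2·7/16 = 187/208 ≤ 1. For μ ≤ 1 with offspring not concentrated at 1, the Galton-Watson process goes extinct almost surely, so q = 1.
(Algebraic check: The pgf is f(s) = 7/13 + 5/208·s + 7/16·s². The extinction probability q is the smallest fixed point of f in [0, 1]. Setting s = f(s):
  7/16·s² + (5/208 − 1)·s + 7/13 = 0
  7/16·s² − (7/13 + 7/16)·s + 7/13 = 0
which factors as (s − 1)·(7/16·s − 7/13) = 0, giving roots s = 1 and s = (7/13)/(7/16) = 16/13. Since 16/13 ≥ 1, the smallest root in [0, 1] is s = 1.)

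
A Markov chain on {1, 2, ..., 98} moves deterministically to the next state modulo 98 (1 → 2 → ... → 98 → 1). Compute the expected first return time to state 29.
E[T_29 | X_0 = 29] = 98

The chain cycles deterministically, so starting at state 29 it returns in exactly 98 steps. Equivalently, the stationary distribution is uniform π_j = 1/98 for every state j, so by Kac's formula E[T_29] = 1/π_29 = 98.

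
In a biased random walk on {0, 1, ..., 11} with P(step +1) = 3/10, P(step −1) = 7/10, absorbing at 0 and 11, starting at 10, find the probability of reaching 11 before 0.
P(hit 11 before 0) = (1 − (7/3)^10) / (1 − (7/3)^11) = 211812150/494287399

Let u_k denote P(reach 11 before 0 | start at k). Boundary: u_0 = 0, u_11 = 1. Recurrence: u_k = 3/10·u_{k+1} + 7/10·u_{k-1} for 1 ≤ k ≤ 10. Try u_k = A + B·r^k with r = q/p = (7/10)/(3/10) = 7/3. Substitution satisfies the recurrence; boundary conditions give:
  u_k = (1 − r^k) / (1 − r^N) = (1 − (7/3)^10) / (1 − (7/3)^11) = 211812150/494287399.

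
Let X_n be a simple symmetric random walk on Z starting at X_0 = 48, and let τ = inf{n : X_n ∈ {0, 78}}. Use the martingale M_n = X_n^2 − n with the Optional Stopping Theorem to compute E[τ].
E[τ] = 1440

M_n = X_n^2 − n is a martingale (since E[X_{n+1}^2 | F_n] = X_n^2 + 1). By OST (τ has finite mean in a bounded region), E[M_τ] = E[M_0] = X_0^2 − 0 = 48^2 = 2304. Also E[M_τ] = E[X_τ^2] − E[τ]. The walk exits at 0 or 78, with P(hit 78 first) = 48/78, so E[X_τ^2] = 78^2 · 48/78 + 0 = 3744. Thus E[τ] = E[X_τ^2] − E[M_τ] = 3744 − 2304 = 1440 = 48(78 − 48) = 1440.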